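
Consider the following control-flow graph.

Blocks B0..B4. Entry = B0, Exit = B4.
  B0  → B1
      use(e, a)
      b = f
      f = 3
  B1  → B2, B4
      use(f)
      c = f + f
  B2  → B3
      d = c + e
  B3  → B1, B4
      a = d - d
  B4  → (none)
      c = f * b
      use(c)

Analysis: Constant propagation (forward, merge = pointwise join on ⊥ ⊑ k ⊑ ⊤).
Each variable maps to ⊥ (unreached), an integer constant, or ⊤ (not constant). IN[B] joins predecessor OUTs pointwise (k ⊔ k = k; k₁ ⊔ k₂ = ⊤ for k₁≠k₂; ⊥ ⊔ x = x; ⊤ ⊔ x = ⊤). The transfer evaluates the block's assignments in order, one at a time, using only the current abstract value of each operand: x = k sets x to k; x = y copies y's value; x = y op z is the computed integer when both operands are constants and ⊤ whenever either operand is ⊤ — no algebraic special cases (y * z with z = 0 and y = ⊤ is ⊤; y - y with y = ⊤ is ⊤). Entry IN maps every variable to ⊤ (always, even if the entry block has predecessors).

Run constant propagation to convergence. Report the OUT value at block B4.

Answer: {a: ⊤, b: ⊤, c: ⊤, d: ⊤, e: ⊤, f: 3}

Working:
Converged values:
  B0: | IN=(all ⊤) | OUT={f:3; rest ⊤}
  B1: | IN={f:3; rest ⊤} | OUT={c:6, f:3; rest ⊤}
  B2: | IN={c:6, f:3; rest ⊤} | OUT={c:6, f:3; rest ⊤}
  B3: | IN={c:6, f:3; rest ⊤} | OUT={c:6, f:3; rest ⊤}
  B4: | IN={c:6, f:3; rest ⊤} | OUT={f:3; rest ⊤}

Merge at B4: IN[B4] = OUT[B1] ⊔ OUT[B3] = {a: ⊤, b: ⊤, c: 6, d: ⊤, e: ⊤, f: 3}
Applying B4's transfer function to that IN value gives OUT[B4] (row B4 above).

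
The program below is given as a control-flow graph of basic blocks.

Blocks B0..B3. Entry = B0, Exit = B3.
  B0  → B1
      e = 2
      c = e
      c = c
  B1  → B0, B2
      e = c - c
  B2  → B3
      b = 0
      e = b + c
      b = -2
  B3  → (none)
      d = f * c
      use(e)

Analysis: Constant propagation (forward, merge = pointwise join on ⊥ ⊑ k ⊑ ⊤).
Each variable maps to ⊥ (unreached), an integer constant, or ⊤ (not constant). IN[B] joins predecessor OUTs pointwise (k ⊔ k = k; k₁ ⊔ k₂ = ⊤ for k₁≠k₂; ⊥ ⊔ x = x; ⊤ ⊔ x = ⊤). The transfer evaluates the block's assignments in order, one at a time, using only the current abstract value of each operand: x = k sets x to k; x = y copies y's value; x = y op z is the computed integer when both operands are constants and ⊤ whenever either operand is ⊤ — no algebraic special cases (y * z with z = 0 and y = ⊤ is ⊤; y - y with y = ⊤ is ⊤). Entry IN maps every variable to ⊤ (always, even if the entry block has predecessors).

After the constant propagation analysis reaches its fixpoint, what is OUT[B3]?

Answer: {a: ⊤, b: -2, c: 2, d: ⊤, e: 2, f: ⊤}

Working:
Per-block solution:
  B0: | IN=(all ⊤) | OUT={c:2, e:2; rest ⊤}
  B1: | IN={c:2, e:2; rest ⊤} | OUT={c:2, e:0; rest ⊤}
  B2: | IN={c:2, e:0; rest ⊤} | OUT={b:-2, c:2, e:2; rest ⊤}
  B3: | IN={b:-2, c:2, e:2; rest ⊤} | OUT={b:-2, c:2, e:2; rest ⊤}

Merge at B3: IN[B3] = OUT[B2] = {a: ⊤, b: -2, c: 2, d: ⊤, e: 2, f: ⊤}
Applying B3's transfer function to that IN value gives OUT[B3] (row B3 above).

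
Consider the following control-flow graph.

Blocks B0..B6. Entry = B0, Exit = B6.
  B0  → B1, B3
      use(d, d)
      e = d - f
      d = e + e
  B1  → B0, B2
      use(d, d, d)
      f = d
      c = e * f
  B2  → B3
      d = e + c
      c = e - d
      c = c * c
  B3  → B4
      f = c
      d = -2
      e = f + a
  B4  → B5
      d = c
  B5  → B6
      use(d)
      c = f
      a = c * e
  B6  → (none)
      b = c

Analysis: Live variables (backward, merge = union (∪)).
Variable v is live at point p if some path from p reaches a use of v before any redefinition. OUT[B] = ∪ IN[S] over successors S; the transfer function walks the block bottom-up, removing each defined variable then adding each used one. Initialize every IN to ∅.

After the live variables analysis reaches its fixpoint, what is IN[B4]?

Converged values:
  B0: | IN={a, c, d, f} | OUT={a, c, d, e}
  B1: | IN={a, d, e} | OUT={a, c, d, e, f}
  B2: | IN={a, c, e} | OUT={a, c}
  B3: | IN={a, c} | OUT={c, e, f}
  B4: | IN={c, e, f} | OUT={d, e, f}
  B5: | IN={d, e, f} | OUT={c}
  B6: | IN={c} | OUT={}

Merge at B4: OUT[B4] = IN[B5] = {d, e, f}
Applying B4's transfer function to that OUT value gives IN[B4] (row B4 above).

Answer: {c, e, f}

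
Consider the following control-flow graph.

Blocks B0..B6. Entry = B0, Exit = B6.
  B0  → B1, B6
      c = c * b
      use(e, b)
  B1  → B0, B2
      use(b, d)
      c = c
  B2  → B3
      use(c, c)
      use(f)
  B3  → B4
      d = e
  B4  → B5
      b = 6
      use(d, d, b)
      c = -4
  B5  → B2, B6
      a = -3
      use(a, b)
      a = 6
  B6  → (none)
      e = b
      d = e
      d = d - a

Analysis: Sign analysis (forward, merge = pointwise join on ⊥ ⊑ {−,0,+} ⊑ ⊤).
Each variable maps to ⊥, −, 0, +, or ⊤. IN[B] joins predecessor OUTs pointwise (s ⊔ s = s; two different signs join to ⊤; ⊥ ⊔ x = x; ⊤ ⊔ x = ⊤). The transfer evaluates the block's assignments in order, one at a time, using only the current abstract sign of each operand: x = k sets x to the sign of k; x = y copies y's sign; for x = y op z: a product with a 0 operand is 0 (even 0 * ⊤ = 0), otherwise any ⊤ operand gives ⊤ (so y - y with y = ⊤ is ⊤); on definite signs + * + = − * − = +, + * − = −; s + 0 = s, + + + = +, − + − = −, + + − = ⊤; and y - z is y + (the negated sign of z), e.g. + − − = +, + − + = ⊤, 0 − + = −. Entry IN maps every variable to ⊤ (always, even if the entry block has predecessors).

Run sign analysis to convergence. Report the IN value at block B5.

Converged values:
  B0: | IN=(all ⊤) | OUT=(all ⊤)
  B1: | IN=(all ⊤) | OUT=(all ⊤)
  B2: | IN=(all ⊤) | OUT=(all ⊤)
  B3: | IN=(all ⊤) | OUT=(all ⊤)
  B4: | IN=(all ⊤) | OUT={b:+, c:-; rest ⊤}
  B5: | IN={b:+, c:-; rest ⊤} | OUT={a:+, b:+, c:-; rest ⊤}
  B6: | IN=(all ⊤) | OUT=(all ⊤)

Merge at B5: IN[B5] = OUT[B4] = {a: ⊤, b: +, c: -, d: ⊤, e: ⊤, f: ⊤}

Answer: {a: ⊤, b: +, c: -, d: ⊤, e: ⊤, f: ⊤}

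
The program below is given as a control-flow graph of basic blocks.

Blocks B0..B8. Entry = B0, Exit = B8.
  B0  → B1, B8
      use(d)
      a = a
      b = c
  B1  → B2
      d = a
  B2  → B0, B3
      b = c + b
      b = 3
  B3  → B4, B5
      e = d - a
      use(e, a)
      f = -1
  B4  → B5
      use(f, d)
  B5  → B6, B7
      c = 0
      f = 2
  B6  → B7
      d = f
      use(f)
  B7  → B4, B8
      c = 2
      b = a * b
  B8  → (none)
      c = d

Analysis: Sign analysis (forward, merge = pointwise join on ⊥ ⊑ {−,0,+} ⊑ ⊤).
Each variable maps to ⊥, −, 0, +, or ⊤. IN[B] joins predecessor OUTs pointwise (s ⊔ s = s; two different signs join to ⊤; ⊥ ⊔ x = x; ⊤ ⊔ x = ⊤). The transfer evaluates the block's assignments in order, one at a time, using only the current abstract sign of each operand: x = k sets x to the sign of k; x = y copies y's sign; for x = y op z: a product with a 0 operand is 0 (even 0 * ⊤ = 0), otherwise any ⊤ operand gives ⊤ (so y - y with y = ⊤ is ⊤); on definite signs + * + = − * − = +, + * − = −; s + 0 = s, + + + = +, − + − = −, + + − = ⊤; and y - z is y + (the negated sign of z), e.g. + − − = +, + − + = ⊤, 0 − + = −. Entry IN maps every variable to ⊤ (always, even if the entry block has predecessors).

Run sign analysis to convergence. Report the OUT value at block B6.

Per-block solution:
  B0:   IN=(all ⊤)   OUT=(all ⊤)
  B1:   IN=(all ⊤)   OUT=(all ⊤)
  B2:   IN=(all ⊤)   OUT={b:+; rest ⊤}
  B3:   IN={b:+; rest ⊤}   OUT={b:+, f:-; rest ⊤}
  B4:   IN=(all ⊤)   OUT=(all ⊤)
  B5:   IN=(all ⊤)   OUT={c:0, f:+; rest ⊤}
  B6:   IN={c:0, f:+; rest ⊤}   OUT={c:0, d:+, f:+; rest ⊤}
  B7:   IN={c:0, f:+; rest ⊤}   OUT={c:+, f:+; rest ⊤}
  B8:   IN=(all ⊤)   OUT=(all ⊤)

Merge at B6: IN[B6] = OUT[B5] = {a: ⊤, b: ⊤, c: 0, d: ⊤, e: ⊤, f: +}
Applying B6's transfer function to that IN value gives OUT[B6] (row B6 above).

Answer: {a: ⊤, b: ⊤, c: 0, d: +, e: ⊤, f: +}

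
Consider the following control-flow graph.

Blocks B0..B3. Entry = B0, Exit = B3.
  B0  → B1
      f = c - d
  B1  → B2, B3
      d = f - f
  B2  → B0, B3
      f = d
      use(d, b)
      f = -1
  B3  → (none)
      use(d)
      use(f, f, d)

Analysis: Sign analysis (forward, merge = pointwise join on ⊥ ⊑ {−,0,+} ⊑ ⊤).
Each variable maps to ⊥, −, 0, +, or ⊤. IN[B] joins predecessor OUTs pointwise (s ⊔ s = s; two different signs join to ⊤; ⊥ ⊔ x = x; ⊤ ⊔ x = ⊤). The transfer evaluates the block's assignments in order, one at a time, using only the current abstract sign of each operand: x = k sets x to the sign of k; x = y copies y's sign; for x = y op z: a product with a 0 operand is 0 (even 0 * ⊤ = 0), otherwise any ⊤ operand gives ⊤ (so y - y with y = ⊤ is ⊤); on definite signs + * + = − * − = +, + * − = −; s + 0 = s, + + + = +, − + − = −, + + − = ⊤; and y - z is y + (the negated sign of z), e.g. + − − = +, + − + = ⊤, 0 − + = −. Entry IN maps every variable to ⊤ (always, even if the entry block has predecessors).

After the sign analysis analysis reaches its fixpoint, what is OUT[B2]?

Per-block solution:
  B0:   IN=(all ⊤)   OUT=(all ⊤)
  B1:   IN=(all ⊤)   OUT=(all ⊤)
  B2:   IN=(all ⊤)   OUT={f:-; rest ⊤}
  B3:   IN=(all ⊤)   OUT=(all ⊤)

Merge at B2: IN[B2] = OUT[B1] = {a: ⊤, b: ⊤, c: ⊤, d: ⊤, e: ⊤, f: ⊤}
Applying B2's transfer function to that IN value gives OUT[B2] (row B2 above).

Answer: {a: ⊤, b: ⊤, c: ⊤, d: ⊤, e: ⊤, f: -}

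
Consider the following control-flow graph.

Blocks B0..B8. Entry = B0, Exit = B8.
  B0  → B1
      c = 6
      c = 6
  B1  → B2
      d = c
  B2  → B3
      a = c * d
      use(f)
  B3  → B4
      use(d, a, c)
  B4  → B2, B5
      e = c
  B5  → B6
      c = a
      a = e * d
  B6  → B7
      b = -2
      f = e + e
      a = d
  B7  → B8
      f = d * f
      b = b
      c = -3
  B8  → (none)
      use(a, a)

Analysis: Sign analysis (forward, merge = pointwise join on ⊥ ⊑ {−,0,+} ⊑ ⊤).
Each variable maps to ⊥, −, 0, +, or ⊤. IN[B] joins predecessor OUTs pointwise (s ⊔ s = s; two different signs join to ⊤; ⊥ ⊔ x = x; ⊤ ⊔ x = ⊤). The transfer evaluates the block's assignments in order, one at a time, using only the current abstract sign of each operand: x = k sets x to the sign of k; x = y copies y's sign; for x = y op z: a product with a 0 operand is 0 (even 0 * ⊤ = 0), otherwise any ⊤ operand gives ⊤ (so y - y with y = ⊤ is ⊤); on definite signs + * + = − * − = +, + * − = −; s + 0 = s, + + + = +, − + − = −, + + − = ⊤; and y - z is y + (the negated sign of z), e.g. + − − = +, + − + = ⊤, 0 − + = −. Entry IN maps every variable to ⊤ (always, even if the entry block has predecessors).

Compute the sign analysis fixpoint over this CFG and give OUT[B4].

Converged values:
  B0:   IN=(all ⊤)   OUT={c:+; rest ⊤}
  B1:   IN={c:+; rest ⊤}   OUT={c:+, d:+; rest ⊤}
  B2:   IN={c:+, d:+; rest ⊤}   OUT={a:+, c:+, d:+; rest ⊤}
  B3:   IN={a:+, c:+, d:+; rest ⊤}   OUT={a:+, c:+, d:+; rest ⊤}
  B4:   IN={a:+, c:+, d:+; rest ⊤}   OUT={a:+, c:+, d:+, e:+; rest ⊤}
  B5:   IN={a:+, c:+, d:+, e:+; rest ⊤}   OUT={a:+, c:+, d:+, e:+; rest ⊤}
  B6:   IN={a:+, c:+, d:+, e:+; rest ⊤}   OUT={a:+, b:-, c:+, d:+, e:+, f:+; rest ⊤}
  B7:   IN={a:+, b:-, c:+, d:+, e:+, f:+; rest ⊤}   OUT={a:+, b:-, c:-, d:+, e:+, f:+; rest ⊤}
  B8:   IN={a:+, b:-, c:-, d:+, e:+, f:+; rest ⊤}   OUT={a:+, b:-, c:-, d:+, e:+, f:+; rest ⊤}

Merge at B4: IN[B4] = OUT[B3] = {a: +, b: ⊤, c: +, d: +, e: ⊤, f: ⊤}
Applying B4's transfer function to that IN value gives OUT[B4] (row B4 above).

Answer: {a: +, b: ⊤, c: +, d: +, e: +, f: ⊤}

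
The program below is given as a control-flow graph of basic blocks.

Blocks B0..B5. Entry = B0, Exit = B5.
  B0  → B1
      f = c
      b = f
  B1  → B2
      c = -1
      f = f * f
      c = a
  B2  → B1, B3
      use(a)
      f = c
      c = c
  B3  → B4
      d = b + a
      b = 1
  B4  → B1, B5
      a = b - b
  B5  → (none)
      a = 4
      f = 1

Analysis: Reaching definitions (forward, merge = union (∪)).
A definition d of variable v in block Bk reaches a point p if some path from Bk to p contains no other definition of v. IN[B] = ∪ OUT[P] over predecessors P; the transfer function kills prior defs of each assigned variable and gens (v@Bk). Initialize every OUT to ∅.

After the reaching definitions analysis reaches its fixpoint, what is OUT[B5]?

Per-block solution:
  B0: | IN={} | OUT={b@B0, f@B0}
  B1: | IN={a@B4, b@B0, b@B3, c@B2, d@B3, f@B0, f@B2} | OUT={a@B4, b@B0, b@B3, c@B1, d@B3, f@B1}
  B2: | IN={a@B4, b@B0, b@B3, c@B1, d@B3, f@B1} | OUT={a@B4, b@B0, b@B3, c@B2, d@B3, f@B2}
  B3: | IN={a@B4, b@B0, b@B3, c@B2, d@B3, f@B2} | OUT={a@B4, b@B3, c@B2, d@B3, f@B2}
  B4: | IN={a@B4, b@B3, c@B2, d@B3, f@B2} | OUT={a@B4, b@B3, c@B2, d@B3, f@B2}
  B5: | IN={a@B4, b@B3, c@B2, d@B3, f@B2} | OUT={a@B5, b@B3, c@B2, d@B3, f@B5}

Merge at B5: IN[B5] = OUT[B4] = {a@B4, b@B3, c@B2, d@B3, f@B2}
Applying B5's transfer function to that IN value gives OUT[B5] (row B5 above).

Answer: {a@B5, b@B3, c@B2, d@B3, f@B5}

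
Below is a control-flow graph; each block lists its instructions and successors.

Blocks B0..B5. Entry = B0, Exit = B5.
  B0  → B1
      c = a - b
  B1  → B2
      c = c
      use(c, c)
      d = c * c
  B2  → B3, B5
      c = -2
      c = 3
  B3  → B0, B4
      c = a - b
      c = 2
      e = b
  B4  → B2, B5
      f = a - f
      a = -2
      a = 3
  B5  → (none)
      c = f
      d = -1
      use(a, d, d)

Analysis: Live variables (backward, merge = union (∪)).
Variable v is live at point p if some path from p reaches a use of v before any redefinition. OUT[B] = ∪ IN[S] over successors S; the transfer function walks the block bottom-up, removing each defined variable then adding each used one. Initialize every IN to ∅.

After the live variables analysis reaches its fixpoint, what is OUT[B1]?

Answer: {a, b, f}

Derivation:
Converged values:
  B0:   IN={a, b, f}   OUT={a, b, c, f}
  B1:   IN={a, b, c, f}   OUT={a, b, f}
  B2:   IN={a, b, f}   OUT={a, b, f}
  B3:   IN={a, b, f}   OUT={a, b, f}
  B4:   IN={a, b, f}   OUT={a, b, f}
  B5:   IN={a, f}   OUT={}

Merge at B1: OUT[B1] = IN[B2] = {a, b, f}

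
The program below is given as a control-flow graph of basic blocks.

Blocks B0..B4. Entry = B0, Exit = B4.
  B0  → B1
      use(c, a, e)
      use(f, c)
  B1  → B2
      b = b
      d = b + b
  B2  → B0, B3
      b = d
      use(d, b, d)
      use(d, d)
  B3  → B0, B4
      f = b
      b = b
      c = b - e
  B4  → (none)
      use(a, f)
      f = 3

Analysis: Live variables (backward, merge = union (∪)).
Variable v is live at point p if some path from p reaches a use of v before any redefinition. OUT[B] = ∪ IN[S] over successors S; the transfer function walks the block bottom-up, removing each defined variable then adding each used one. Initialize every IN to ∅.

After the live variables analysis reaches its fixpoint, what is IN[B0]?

Per-block solution:
  B0: | IN={a, b, c, e, f} | OUT={a, b, c, e, f}
  B1: | IN={a, b, c, e, f} | OUT={a, c, d, e, f}
  B2: | IN={a, c, d, e, f} | OUT={a, b, c, e, f}
  B3: | IN={a, b, e} | OUT={a, b, c, e, f}
  B4: | IN={a, f} | OUT={}

Merge at B0: OUT[B0] = IN[B1] = {a, b, c, e, f}
Applying B0's transfer function to that OUT value gives IN[B0] (row B0 above).

Answer: {a, b, c, e, f}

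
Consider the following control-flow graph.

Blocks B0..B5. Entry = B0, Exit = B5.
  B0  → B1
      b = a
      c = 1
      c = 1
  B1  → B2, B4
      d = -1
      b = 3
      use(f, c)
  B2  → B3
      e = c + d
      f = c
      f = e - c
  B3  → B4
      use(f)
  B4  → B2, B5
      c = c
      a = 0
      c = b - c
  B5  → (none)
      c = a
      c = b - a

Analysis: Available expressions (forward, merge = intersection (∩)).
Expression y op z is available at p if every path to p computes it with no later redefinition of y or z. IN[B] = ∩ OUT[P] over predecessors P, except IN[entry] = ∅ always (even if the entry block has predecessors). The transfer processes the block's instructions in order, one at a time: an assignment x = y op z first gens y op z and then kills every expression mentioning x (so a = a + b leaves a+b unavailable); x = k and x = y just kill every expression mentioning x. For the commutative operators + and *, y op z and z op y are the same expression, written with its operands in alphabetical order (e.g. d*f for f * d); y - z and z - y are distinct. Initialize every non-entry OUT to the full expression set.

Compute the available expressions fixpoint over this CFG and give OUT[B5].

Fixpoint table:
  B0: | IN={} | OUT={}
  B1: | IN={} | OUT={}
  B2: | IN={} | OUT={c+d, e-c}
  B3: | IN={c+d, e-c} | OUT={c+d, e-c}
  B4: | IN={} | OUT={}
  B5: | IN={} | OUT={b-a}

Merge at B5: IN[B5] = OUT[B4] = {}
Applying B5's transfer function to that IN value gives OUT[B5] (row B5 above).

Answer: {b-a}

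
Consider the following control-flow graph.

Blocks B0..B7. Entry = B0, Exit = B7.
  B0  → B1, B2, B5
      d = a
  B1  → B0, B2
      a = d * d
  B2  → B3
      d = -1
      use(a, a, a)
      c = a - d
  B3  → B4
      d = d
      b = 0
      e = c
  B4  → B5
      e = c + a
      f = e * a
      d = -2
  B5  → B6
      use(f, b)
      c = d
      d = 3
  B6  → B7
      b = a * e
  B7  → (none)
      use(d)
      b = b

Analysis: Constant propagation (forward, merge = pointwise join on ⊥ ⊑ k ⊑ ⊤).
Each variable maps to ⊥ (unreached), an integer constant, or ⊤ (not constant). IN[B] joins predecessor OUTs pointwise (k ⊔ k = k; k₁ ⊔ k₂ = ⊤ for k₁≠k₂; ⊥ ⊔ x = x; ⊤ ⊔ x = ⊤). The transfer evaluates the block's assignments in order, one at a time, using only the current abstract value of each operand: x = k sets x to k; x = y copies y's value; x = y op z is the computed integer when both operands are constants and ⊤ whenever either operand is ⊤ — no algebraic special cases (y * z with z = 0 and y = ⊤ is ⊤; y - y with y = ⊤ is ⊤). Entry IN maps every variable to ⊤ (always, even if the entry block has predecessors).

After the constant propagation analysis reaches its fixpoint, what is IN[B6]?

Answer: {a: ⊤, b: ⊤, c: ⊤, d: 3, e: ⊤, f: ⊤}

Working:
Converged values:
  B0:  IN=(all ⊤)  OUT=(all ⊤)
  B1:  IN=(all ⊤)  OUT=(all ⊤)
  B2:  IN=(all ⊤)  OUT={d:-1; rest ⊤}
  B3:  IN={d:-1; rest ⊤}  OUT={b:0, d:-1; rest ⊤}
  B4:  IN={b:0, d:-1; rest ⊤}  OUT={b:0, d:-2; rest ⊤}
  B5:  IN=(all ⊤)  OUT={d:3; rest ⊤}
  B6:  IN={d:3; rest ⊤}  OUT={d:3; rest ⊤}
  B7:  IN={d:3; rest ⊤}  OUT={d:3; rest ⊤}

Merge at B6: IN[B6] = OUT[B5] = {a: ⊤, b: ⊤, c: ⊤, d: 3, e: ⊤, f: ⊤}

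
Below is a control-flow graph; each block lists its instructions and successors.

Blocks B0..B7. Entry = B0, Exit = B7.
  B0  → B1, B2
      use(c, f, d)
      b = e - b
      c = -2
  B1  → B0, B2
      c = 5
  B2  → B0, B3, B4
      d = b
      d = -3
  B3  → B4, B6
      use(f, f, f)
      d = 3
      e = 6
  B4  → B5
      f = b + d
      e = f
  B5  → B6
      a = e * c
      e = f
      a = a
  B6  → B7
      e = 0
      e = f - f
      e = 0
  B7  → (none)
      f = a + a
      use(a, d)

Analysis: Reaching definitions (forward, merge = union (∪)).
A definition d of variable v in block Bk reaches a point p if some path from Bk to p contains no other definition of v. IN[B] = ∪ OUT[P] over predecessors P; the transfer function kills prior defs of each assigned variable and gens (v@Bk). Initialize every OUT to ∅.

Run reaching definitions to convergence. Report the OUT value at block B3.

Answer: {b@B0, c@B0, c@B1, d@B3, e@B3}

Trace:
Per-block solution:
  B0: | IN={b@B0, c@B0, c@B1, d@B2} | OUT={b@B0, c@B0, d@B2}
  B1: | IN={b@B0, c@B0, d@B2} | OUT={b@B0, c@B1, d@B2}
  B2: | IN={b@B0, c@B0, c@B1, d@B2} | OUT={b@B0, c@B0, c@B1, d@B2}
  B3: | IN={b@B0, c@B0, c@B1, d@B2} | OUT={b@B0, c@B0, c@B1, d@B3, e@B3}
  B4: | IN={b@B0, c@B0, c@B1, d@B2, d@B3, e@B3} | OUT={b@B0, c@B0, c@B1, d@B2, d@B3, e@B4, f@B4}
  B5: | IN={b@B0, c@B0, c@B1, d@B2, d@B3, e@B4, f@B4} | OUT={a@B5, b@B0, c@B0, c@B1, d@B2, d@B3, e@B5, f@B4}
  B6: | IN={a@B5, b@B0, c@B0, c@B1, d@B2, d@B3, e@B3, e@B5, f@B4} | OUT={a@B5, b@B0, c@B0, c@B1, d@B2, d@B3, e@B6, f@B4}
  B7: | IN={a@B5, b@B0, c@B0, c@B1, d@B2, d@B3, e@B6, f@B4} | OUT={a@B5, b@B0, c@B0, c@B1, d@B2, d@B3, e@B6, f@B7}

Merge at B3: IN[B3] = OUT[B2] = {b@B0, c@B0, c@B1, d@B2}
Applying B3's transfer function to that IN value gives OUT[B3] (row B3 above).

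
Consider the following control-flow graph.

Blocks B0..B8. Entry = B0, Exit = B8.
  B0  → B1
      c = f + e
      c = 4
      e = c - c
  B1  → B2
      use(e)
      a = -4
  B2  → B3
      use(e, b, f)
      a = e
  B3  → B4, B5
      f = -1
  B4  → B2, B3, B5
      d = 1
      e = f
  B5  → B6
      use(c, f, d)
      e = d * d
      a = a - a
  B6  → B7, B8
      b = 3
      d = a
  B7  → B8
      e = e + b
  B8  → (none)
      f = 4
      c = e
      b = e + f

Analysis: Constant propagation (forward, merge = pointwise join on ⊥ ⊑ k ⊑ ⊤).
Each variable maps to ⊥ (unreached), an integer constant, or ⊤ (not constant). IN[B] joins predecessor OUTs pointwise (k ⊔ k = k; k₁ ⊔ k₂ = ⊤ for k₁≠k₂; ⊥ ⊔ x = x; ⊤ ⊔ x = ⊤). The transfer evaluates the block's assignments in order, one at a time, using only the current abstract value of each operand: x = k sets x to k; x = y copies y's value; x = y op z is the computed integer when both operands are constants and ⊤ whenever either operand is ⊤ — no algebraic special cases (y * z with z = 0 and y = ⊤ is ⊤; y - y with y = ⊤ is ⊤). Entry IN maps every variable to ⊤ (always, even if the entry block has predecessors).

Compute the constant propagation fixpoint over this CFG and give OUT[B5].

Answer: {a: ⊤, b: ⊤, c: 4, d: ⊤, e: ⊤, f: -1}

Derivation:
Fixpoint table:
  B0:  IN=(all ⊤)  OUT={c:4, e:0; rest ⊤}
  B1:  IN={c:4, e:0; rest ⊤}  OUT={a:-4, c:4, e:0; rest ⊤}
  B2:  IN={c:4; rest ⊤}  OUT={c:4; rest ⊤}
  B3:  IN={c:4; rest ⊤}  OUT={c:4, f:-1; rest ⊤}
  B4:  IN={c:4, f:-1; rest ⊤}  OUT={c:4, d:1, e:-1, f:-1; rest ⊤}
  B5:  IN={c:4, f:-1; rest ⊤}  OUT={c:4, f:-1; rest ⊤}
  B6:  IN={c:4, f:-1; rest ⊤}  OUT={b:3, c:4, f:-1; rest ⊤}
  B7:  IN={b:3, c:4, f:-1; rest ⊤}  OUT={b:3, c:4, f:-1; rest ⊤}
  B8:  IN={b:3, c:4, f:-1; rest ⊤}  OUT={f:4; rest ⊤}

Merge at B5: IN[B5] = OUT[B3] ⊔ OUT[B4] = {a: ⊤, b: ⊤, c: 4, d: ⊤, e: ⊤, f: -1}
Applying B5's transfer function to that IN value gives OUT[B5] (row B5 above).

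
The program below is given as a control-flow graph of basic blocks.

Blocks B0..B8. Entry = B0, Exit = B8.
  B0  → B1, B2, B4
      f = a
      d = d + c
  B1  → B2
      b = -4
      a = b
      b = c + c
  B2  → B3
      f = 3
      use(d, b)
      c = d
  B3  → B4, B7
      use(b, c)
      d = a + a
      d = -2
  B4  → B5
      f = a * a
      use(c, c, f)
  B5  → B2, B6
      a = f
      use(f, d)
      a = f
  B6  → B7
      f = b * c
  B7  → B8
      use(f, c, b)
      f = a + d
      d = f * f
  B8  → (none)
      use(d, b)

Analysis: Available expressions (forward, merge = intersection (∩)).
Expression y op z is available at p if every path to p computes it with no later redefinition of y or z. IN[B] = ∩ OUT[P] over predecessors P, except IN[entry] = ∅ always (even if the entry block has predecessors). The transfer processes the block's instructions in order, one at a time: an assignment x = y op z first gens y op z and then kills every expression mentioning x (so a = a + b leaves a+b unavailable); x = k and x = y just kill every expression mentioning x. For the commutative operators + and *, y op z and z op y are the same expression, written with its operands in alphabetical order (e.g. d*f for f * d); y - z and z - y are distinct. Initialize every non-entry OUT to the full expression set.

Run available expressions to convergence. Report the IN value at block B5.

Converged values:
  B0:  IN={}  OUT={}
  B1:  IN={}  OUT={c+c}
  B2:  IN={}  OUT={}
  B3:  IN={}  OUT={a+a}
  B4:  IN={}  OUT={a*a}
  B5:  IN={a*a}  OUT={}
  B6:  IN={}  OUT={b*c}
  B7:  IN={}  OUT={f*f}
  B8:  IN={f*f}  OUT={f*f}

Merge at B5: IN[B5] = OUT[B4] = {a*a}

Answer: {a*a}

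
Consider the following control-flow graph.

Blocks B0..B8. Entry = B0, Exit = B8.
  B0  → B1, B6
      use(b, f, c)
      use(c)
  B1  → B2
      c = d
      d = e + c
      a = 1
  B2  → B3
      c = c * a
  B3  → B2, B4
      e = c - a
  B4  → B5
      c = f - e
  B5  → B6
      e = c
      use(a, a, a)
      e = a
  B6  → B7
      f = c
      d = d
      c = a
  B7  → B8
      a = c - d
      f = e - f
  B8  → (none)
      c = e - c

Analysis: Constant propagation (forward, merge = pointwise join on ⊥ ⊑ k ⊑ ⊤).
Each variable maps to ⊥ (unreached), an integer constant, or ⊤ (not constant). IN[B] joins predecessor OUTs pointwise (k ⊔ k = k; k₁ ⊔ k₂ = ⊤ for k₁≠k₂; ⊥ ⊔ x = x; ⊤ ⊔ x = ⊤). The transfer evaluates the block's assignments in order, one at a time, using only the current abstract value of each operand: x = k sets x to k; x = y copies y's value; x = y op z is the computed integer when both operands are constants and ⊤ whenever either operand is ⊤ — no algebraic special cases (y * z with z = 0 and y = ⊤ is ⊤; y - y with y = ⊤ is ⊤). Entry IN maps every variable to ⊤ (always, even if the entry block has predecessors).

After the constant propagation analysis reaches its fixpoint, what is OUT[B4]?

Converged values:
  B0:  IN=(all ⊤)  OUT=(all ⊤)
  B1:  IN=(all ⊤)  OUT={a:1; rest ⊤}
  B2:  IN={a:1; rest ⊤}  OUT={a:1; rest ⊤}
  B3:  IN={a:1; rest ⊤}  OUT={a:1; rest ⊤}
  B4:  IN={a:1; rest ⊤}  OUT={a:1; rest ⊤}
  B5:  IN={a:1; rest ⊤}  OUT={a:1, e:1; rest ⊤}
  B6:  IN=(all ⊤)  OUT=(all ⊤)
  B7:  IN=(all ⊤)  OUT=(all ⊤)
  B8:  IN=(all ⊤)  OUT=(all ⊤)

Merge at B4: IN[B4] = OUT[B3] = {a: 1, b: ⊤, c: ⊤, d: ⊤, e: ⊤, f: ⊤}
Applying B4's transfer function to that IN value gives OUT[B4] (row B4 above).

Answer: {a: 1, b: ⊤, c: ⊤, d: ⊤, e: ⊤, f: ⊤}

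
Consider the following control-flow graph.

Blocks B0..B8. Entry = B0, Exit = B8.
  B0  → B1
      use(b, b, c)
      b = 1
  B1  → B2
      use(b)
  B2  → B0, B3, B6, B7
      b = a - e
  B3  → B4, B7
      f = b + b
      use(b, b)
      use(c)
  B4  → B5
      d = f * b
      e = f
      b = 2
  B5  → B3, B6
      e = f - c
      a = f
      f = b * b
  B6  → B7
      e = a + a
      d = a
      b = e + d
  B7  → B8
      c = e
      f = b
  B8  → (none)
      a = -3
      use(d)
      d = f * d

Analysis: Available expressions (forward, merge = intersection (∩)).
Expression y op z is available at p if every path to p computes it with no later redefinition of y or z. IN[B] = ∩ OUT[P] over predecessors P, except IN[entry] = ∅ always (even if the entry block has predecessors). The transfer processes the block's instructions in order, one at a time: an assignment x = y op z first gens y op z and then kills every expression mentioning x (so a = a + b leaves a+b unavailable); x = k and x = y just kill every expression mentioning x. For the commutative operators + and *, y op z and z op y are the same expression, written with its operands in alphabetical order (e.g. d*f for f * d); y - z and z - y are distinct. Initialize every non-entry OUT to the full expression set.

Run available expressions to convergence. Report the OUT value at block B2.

Fixpoint table:
  B0:   IN={}   OUT={}
  B1:   IN={}   OUT={}
  B2:   IN={}   OUT={a-e}
  B3:   IN={}   OUT={b+b}
  B4:   IN={b+b}   OUT={}
  B5:   IN={}   OUT={b*b}
  B6:   IN={}   OUT={a+a, d+e}
  B7:   IN={}   OUT={}
  B8:   IN={}   OUT={}

Merge at B2: IN[B2] = OUT[B1] = {}
Applying B2's transfer function to that IN value gives OUT[B2] (row B2 above).

Answer: {a-e}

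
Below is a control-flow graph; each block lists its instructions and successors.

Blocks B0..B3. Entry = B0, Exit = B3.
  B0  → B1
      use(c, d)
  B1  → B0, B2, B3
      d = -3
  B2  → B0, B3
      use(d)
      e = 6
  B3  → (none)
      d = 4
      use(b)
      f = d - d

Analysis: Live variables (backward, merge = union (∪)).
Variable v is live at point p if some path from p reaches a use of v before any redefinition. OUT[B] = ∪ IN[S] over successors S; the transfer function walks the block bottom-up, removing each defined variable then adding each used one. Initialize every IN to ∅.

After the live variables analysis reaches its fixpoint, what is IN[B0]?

Converged values:
  B0: | IN={b, c, d} | OUT={b, c}
  B1: | IN={b, c} | OUT={b, c, d}
  B2: | IN={b, c, d} | OUT={b, c, d}
  B3: | IN={b} | OUT={}

Merge at B0: OUT[B0] = IN[B1] = {b, c}
Applying B0's transfer function to that OUT value gives IN[B0] (row B0 above).

Answer: {b, c, d}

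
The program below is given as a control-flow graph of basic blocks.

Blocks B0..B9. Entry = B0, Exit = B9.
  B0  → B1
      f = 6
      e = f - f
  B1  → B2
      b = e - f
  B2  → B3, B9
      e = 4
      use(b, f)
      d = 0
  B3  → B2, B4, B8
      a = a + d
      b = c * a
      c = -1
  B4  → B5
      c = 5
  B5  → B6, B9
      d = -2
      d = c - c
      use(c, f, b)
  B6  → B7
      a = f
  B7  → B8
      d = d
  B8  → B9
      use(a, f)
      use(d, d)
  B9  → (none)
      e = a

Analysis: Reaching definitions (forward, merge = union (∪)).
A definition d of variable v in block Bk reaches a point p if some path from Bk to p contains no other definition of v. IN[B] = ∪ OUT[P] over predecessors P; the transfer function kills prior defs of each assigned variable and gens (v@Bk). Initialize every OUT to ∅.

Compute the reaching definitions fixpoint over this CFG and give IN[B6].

Converged values:
  B0: | IN={} | OUT={e@B0, f@B0}
  B1: | IN={e@B0, f@B0} | OUT={b@B1, e@B0, f@B0}
  B2: | IN={a@B3, b@B1, b@B3, c@B3, d@B2, e@B0, e@B2, f@B0} | OUT={a@B3, b@B1, b@B3, c@B3, d@B2, e@B2, f@B0}
  B3: | IN={a@B3, b@B1, b@B3, c@B3, d@B2, e@B2, f@B0} | OUT={a@B3, b@B3, c@B3, d@B2, e@B2, f@B0}
  B4: | IN={a@B3, b@B3, c@B3, d@B2, e@B2, f@B0} | OUT={a@B3, b@B3, c@B4, d@B2, e@B2, f@B0}
  B5: | IN={a@B3, b@B3, c@B4, d@B2, e@B2, f@B0} | OUT={a@B3, b@B3, c@B4, d@B5, e@B2, f@B0}
  B6: | IN={a@B3, b@B3, c@B4, d@B5, e@B2, f@B0} | OUT={a@B6, b@B3, c@B4, d@B5, e@B2, f@B0}
  B7: | IN={a@B6, b@B3, c@B4, d@B5, e@B2, f@B0} | OUT={a@B6, b@B3, c@B4, d@B7, e@B2, f@B0}
  B8: | IN={a@B3, a@B6, b@B3, c@B3, c@B4, d@B2, d@B7, e@B2, f@B0} | OUT={a@B3, a@B6, b@B3, c@B3, c@B4, d@B2, d@B7, e@B2, f@B0}
  B9: | IN={a@B3, a@B6, b@B1, b@B3, c@B3, c@B4, d@B2, d@B5, d@B7, e@B2, f@B0} | OUT={a@B3, a@B6, b@B1, b@B3, c@B3, c@B4, d@B2, d@B5, d@B7, e@B9, f@B0}

Merge at B6: IN[B6] = OUT[B5] = {a@B3, b@B3, c@B4, d@B5, e@B2, f@B0}

Answer: {a@B3, b@B3, c@B4, d@B5, e@B2, f@B0}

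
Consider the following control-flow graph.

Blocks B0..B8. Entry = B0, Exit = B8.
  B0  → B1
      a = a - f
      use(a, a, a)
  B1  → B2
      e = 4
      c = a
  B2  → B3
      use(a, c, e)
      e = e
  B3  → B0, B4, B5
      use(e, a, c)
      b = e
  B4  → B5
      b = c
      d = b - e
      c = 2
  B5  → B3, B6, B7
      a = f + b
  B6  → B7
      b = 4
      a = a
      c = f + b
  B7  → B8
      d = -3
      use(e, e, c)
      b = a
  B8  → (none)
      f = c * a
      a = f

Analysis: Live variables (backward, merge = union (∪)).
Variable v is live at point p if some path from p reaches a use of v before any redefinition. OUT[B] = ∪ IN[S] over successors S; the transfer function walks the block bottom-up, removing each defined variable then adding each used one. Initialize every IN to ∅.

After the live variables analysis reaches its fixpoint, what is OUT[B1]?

Answer: {a, c, e, f}

Derivation:
Per-block solution:
  B0:  IN={a, f}  OUT={a, f}
  B1:  IN={a, f}  OUT={a, c, e, f}
  B2:  IN={a, c, e, f}  OUT={a, c, e, f}
  B3:  IN={a, c, e, f}  OUT={a, b, c, e, f}
  B4:  IN={c, e, f}  OUT={b, c, e, f}
  B5:  IN={b, c, e, f}  OUT={a, c, e, f}
  B6:  IN={a, e, f}  OUT={a, c, e}
  B7:  IN={a, c, e}  OUT={a, c}
  B8:  IN={a, c}  OUT={}

Merge at B1: OUT[B1] = IN[B2] = {a, c, e, f}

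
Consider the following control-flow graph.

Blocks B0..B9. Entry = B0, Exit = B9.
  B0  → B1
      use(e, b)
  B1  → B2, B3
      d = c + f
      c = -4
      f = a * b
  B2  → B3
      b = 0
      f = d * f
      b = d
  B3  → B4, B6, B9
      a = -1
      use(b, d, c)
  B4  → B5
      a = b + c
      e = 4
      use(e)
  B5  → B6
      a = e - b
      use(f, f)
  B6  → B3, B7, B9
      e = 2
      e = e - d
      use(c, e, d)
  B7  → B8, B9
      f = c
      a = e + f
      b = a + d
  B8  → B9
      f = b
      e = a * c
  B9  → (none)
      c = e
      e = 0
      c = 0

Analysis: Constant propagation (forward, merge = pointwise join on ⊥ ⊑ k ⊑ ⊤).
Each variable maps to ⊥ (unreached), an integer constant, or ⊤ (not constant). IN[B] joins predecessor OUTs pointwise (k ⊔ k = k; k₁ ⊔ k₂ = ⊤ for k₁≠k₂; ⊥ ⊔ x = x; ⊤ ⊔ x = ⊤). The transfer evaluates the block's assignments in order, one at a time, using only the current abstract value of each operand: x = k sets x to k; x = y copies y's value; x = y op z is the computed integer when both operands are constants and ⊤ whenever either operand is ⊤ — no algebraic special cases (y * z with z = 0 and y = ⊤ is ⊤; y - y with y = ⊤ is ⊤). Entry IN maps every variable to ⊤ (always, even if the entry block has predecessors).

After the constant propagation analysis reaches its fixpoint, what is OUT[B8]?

Converged values:
  B0:   IN=(all ⊤)   OUT=(all ⊤)
  B1:   IN=(all ⊤)   OUT={c:-4; rest ⊤}
  B2:   IN={c:-4; rest ⊤}   OUT={c:-4; rest ⊤}
  B3:   IN={c:-4; rest ⊤}   OUT={a:-1, c:-4; rest ⊤}
  B4:   IN={a:-1, c:-4; rest ⊤}   OUT={c:-4, e:4; rest ⊤}
  B5:   IN={c:-4, e:4; rest ⊤}   OUT={c:-4, e:4; rest ⊤}
  B6:   IN={c:-4; rest ⊤}   OUT={c:-4; rest ⊤}
  B7:   IN={c:-4; rest ⊤}   OUT={c:-4, f:-4; rest ⊤}
  B8:   IN={c:-4, f:-4; rest ⊤}   OUT={c:-4; rest ⊤}
  B9:   IN={c:-4; rest ⊤}   OUT={c:0, e:0; rest ⊤}

Merge at B8: IN[B8] = OUT[B7] = {a: ⊤, b: ⊤, c: -4, d: ⊤, e: ⊤, f: -4}
Applying B8's transfer function to that IN value gives OUT[B8] (row B8 above).

Answer: {a: ⊤, b: ⊤, c: -4, d: ⊤, e: ⊤, f: ⊤}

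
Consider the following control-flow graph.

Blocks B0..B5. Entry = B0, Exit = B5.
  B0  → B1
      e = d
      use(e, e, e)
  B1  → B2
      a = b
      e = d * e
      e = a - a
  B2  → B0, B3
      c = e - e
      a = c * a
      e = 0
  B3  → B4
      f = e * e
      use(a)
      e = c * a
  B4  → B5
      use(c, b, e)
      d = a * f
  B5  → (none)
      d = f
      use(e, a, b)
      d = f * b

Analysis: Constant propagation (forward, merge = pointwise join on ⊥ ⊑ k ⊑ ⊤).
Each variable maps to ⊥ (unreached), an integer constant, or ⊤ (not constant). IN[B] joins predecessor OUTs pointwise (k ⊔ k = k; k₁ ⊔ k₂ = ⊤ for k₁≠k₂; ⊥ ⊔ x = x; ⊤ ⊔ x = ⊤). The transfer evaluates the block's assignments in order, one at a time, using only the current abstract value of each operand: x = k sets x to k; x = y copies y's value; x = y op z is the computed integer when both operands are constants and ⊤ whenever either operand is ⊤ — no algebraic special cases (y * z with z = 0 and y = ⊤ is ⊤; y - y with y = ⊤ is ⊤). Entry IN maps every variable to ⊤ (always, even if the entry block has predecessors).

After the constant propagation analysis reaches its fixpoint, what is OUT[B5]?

Per-block solution:
  B0:   IN=(all ⊤)   OUT=(all ⊤)
  B1:   IN=(all ⊤)   OUT=(all ⊤)
  B2:   IN=(all ⊤)   OUT={e:0; rest ⊤}
  B3:   IN={e:0; rest ⊤}   OUT={f:0; rest ⊤}
  B4:   IN={f:0; rest ⊤}   OUT={f:0; rest ⊤}
  B5:   IN={f:0; rest ⊤}   OUT={f:0; rest ⊤}

Merge at B5: IN[B5] = OUT[B4] = {a: ⊤, b: ⊤, c: ⊤, d: ⊤, e: ⊤, f: 0}
Applying B5's transfer function to that IN value gives OUT[B5] (row B5 above).

Answer: {a: ⊤, b: ⊤, c: ⊤, d: ⊤, e: ⊤, f: 0}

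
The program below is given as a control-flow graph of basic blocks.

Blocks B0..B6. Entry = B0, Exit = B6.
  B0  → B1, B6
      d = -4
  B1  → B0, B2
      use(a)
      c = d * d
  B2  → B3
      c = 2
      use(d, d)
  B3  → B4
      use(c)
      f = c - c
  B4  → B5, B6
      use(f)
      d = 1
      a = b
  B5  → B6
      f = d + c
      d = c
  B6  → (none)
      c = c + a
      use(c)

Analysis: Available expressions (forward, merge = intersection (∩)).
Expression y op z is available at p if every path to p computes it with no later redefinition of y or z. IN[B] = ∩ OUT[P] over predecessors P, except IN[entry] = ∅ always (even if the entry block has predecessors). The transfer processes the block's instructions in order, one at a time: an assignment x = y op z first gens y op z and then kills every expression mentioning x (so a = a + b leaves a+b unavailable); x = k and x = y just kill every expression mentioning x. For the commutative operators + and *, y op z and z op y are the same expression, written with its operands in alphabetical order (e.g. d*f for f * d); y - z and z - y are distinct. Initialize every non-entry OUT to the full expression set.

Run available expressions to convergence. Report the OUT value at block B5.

Converged values:
  B0:   IN={}   OUT={}
  B1:   IN={}   OUT={d*d}
  B2:   IN={d*d}   OUT={d*d}
  B3:   IN={d*d}   OUT={c-c, d*d}
  B4:   IN={c-c, d*d}   OUT={c-c}
  B5:   IN={c-c}   OUT={c-c}
  B6:   IN={}   OUT={}

Merge at B5: IN[B5] = OUT[B4] = {c-c}
Applying B5's transfer function to that IN value gives OUT[B5] (row B5 above).

Answer: {c-c}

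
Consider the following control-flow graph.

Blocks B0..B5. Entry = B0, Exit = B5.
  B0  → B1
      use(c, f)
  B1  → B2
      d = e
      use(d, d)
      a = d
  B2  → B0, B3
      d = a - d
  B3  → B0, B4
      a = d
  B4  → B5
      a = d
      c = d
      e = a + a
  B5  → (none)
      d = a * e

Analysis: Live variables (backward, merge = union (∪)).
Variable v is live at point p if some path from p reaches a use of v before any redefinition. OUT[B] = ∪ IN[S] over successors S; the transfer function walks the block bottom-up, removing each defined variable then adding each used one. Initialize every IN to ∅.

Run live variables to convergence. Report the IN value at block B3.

Converged values:
  B0: | IN={c, e, f} | OUT={c, e, f}
  B1: | IN={c, e, f} | OUT={a, c, d, e, f}
  B2: | IN={a, c, d, e, f} | OUT={c, d, e, f}
  B3: | IN={c, d, e, f} | OUT={c, d, e, f}
  B4: | IN={d} | OUT={a, e}
  B5: | IN={a, e} | OUT={}

Merge at B3: OUT[B3] = IN[B0] ⊔ IN[B4] = {c, d, e, f}
Applying B3's transfer function to that OUT value gives IN[B3] (row B3 above).

Answer: {c, d, e, f}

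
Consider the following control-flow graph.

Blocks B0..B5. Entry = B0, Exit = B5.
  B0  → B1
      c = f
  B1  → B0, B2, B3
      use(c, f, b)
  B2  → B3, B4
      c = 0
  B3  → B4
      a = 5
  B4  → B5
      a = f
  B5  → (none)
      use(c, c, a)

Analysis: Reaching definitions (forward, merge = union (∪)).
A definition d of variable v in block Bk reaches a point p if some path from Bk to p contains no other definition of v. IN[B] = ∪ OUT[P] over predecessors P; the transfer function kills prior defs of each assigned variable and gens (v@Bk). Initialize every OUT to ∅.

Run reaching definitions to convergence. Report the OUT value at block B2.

Answer: {c@B2}

Working:
Per-block solution:
  B0:  IN={c@B0}  OUT={c@B0}
  B1:  IN={c@B0}  OUT={c@B0}
  B2:  IN={c@B0}  OUT={c@B2}
  B3:  IN={c@B0, c@B2}  OUT={a@B3, c@B0, c@B2}
  B4:  IN={a@B3, c@B0, c@B2}  OUT={a@B4, c@B0, c@B2}
  B5:  IN={a@B4, c@B0, c@B2}  OUT={a@B4, c@B0, c@B2}

Merge at B2: IN[B2] = OUT[B1] = {c@B0}
Applying B2's transfer function to that IN value gives OUT[B2] (row B2 above).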